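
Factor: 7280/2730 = 2^3*3^(-1) = 8/3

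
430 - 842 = -412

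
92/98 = 46/49 ≈ 0.939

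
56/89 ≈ 0.629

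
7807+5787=13594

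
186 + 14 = 200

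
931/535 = 1+396/535 ≈ 1.74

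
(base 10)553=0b1000101001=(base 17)1f9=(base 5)4203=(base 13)337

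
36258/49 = 739 + 47/49 ≈ 739.96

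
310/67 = 4 + 42/67 ≈ 4.63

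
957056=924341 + 32715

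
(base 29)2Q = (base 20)44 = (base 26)36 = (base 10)84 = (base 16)54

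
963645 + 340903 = 1304548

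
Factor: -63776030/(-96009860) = 2^(-1) * 331^(-1) * 14503^(-1) * 6377603^1 = 6377603/9600986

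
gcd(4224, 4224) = 4224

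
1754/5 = 350+4/5 = 350.80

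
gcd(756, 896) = 28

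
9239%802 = 417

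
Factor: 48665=5^1*9733^1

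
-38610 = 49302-87912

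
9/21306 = 3/7102 ≈ 0.000422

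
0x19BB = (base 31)6QF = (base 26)9J9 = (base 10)6587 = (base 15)1E42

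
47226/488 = 23613/244 ≈ 96.77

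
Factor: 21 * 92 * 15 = 2^2 * 3^2 * 5^1 * 7^1 * 23^1 = 28980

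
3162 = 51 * 62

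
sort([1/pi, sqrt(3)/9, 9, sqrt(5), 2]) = [sqrt(3)/9, 1/pi, 2, sqrt(5), 9]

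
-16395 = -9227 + -7168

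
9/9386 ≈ 0.000959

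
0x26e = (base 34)ia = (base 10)622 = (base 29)ld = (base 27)n1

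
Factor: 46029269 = 11^1*13^1*409^1*787^1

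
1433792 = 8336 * 172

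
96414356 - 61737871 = 34676485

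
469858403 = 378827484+91030919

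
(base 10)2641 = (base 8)5121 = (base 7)10462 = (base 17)926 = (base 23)4mj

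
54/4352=27/2176 ≈ 0.0124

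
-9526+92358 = 82832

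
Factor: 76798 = 2^1 * 19^1 * 43^1 * 47^1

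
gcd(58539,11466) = 39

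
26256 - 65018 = -38762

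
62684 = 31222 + 31462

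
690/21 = 32 + 6/7 ≈ 32.86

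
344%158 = 28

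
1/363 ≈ 0.00275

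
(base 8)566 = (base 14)1ca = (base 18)12e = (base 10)374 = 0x176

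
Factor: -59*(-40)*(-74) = -1*2^4*5^1*37^1*59^1 = -174640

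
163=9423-9260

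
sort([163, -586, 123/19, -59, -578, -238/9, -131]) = [-586, -578, -131, -59, -238/9, 123/19, 163]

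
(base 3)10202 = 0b1100101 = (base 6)245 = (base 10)101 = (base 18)5b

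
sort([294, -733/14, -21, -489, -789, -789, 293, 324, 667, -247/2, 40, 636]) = [-789, -789, -489, -247/2, -733/14, -21, 40, 293, 294, 324, 636, 667]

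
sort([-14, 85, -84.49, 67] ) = [-84.49, -14, 67, 85] 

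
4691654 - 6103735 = -1412081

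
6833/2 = 3416 + 1/2 = 3416.50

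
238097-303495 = -65398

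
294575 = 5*58915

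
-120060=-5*24012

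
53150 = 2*26575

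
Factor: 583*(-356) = -1*2^2*11^1*53^1*89^1 = -207548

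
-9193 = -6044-3149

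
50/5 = 10 = 10.00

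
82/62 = 1 + 10/31 ≈ 1.32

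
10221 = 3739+6482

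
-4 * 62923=-251692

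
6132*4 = 24528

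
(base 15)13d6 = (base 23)80j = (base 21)9d9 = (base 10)4251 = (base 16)109b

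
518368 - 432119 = 86249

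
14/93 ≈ 0.151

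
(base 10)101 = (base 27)3k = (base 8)145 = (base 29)3e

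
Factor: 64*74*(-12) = -1*2^9*3^1*37^1 = -56832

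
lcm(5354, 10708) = 10708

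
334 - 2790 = -2456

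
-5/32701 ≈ -0.000153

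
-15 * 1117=-16755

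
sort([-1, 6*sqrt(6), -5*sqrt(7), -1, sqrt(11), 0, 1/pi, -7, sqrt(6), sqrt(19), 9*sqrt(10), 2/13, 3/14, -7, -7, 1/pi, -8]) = [-5*sqrt(7), -8, -7, -7, -7, -1, -1, 0, 2/13, 3/14, 1/pi, 1/pi, sqrt(6), sqrt(11), sqrt(19), 6*sqrt(6), 9*sqrt(10)]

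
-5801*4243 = -24613643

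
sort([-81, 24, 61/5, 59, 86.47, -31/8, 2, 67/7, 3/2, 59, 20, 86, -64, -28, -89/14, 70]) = [-81, -64, -28, -89/14, -31/8, 3/2, 2, 67/7, 61/5, 20, 24, 59, 59, 70, 86, 86.47]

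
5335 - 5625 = -290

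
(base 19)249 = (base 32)p7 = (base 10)807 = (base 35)n2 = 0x327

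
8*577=4616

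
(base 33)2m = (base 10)88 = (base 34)2k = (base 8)130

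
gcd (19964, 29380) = 4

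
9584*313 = 2999792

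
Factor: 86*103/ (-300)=-1*2^ (-1)*3^ (-1)*5^ (-2)*43^1*103^1=-4429/150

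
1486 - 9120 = -7634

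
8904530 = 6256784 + 2647746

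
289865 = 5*57973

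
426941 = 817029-390088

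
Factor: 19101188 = 2^2 * 4775297^1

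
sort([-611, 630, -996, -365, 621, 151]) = [-996, -611, -365, 151, 621, 630]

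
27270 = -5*(-5454)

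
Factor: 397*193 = 193^1*397^1 = 76621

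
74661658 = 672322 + 73989336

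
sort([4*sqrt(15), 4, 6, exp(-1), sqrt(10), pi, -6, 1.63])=[-6, exp(-1), 1.63, pi, sqrt(10), 4, 6, 4*sqrt(15)]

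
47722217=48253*989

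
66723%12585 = 3798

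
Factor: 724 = 2^2*181^1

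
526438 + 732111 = 1258549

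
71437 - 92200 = -20763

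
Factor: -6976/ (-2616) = 2^3 * 3^ (-1) = 8/3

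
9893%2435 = 153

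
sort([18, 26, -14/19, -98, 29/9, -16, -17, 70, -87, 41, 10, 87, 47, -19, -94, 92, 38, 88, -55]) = [-98, -94, -87, -55, -19, -17, -16, -14/19, 29/9, 10, 18, 26, 38, 41, 47, 70, 87, 88, 92]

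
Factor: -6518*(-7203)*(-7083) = -1*2^1*3^3*7^4*787^1*3259^1 = -332540857782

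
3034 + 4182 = 7216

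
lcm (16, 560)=560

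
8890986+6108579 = 14999565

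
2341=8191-5850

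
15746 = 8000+7746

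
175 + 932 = 1107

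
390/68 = 5 + 25/34 ≈ 5.74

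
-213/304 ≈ -0.701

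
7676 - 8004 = -328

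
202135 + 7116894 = 7319029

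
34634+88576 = 123210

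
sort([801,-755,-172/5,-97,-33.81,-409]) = [-755,-409,-97,-172/5,-33.81,801]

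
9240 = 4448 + 4792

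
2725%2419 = 306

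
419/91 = 4 + 55/91 ≈ 4.60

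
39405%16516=6373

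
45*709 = 31905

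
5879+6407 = 12286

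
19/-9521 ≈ -0.00200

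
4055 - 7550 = -3495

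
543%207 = 129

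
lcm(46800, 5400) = 140400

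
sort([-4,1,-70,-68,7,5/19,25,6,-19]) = [-70,-68,-19,-4,5/19,1,6,7,25]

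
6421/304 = 21 + 37/304 ≈ 21.12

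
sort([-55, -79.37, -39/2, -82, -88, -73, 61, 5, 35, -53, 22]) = [-88, -82, -79.37, -73, -55, -53, -39/2, 5, 22, 35, 61]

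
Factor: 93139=93139^1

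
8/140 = 2/35 ≈ 0.0571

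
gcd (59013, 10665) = 711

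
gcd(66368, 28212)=4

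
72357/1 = 72357 = 72357.00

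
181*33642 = 6089202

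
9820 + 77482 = 87302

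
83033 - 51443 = 31590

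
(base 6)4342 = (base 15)468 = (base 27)19q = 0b1111100110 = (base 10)998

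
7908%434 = 96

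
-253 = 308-561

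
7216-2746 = 4470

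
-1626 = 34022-35648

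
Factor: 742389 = 3^1*247463^1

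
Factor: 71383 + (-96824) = -1*13^1*19^1*103^1 = -25441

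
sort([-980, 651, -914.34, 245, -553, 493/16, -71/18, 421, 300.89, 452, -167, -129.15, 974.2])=[-980, -914.34, -553, -167, -129.15, -71/18, 493/16, 245, 300.89, 421, 452, 651, 974.2]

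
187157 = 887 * 211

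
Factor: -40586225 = -1*5^2*17^1*29^1*37^1*89^1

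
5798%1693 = 719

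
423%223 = 200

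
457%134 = 55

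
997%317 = 46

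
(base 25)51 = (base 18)70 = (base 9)150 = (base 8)176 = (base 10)126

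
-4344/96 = -45 - 1/4 = -45.25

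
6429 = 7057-628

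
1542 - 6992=-5450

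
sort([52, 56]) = [52, 56]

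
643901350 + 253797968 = 897699318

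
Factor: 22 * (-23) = -1 * 2^1 * 11^1 * 23^1 = -506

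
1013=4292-3279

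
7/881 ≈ 0.00795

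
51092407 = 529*96583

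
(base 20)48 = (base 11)80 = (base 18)4g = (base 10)88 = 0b1011000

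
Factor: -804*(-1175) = 2^2*3^1*5^2*47^1*67^1 = 944700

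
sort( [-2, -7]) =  [-7, -2]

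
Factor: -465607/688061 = -1*11^(-1)*71^(-1)*353^1*881^(-1)*1319^1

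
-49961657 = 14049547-64011204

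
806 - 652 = 154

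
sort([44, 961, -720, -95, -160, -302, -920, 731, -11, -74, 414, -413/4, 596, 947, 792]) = [-920, -720, -302, -160, -413/4, -95, -74, -11, 44, 414, 596, 731, 792, 947, 961]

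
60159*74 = 4451766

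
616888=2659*232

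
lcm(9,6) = 18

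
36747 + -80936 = -44189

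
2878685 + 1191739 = 4070424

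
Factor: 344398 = 2^1*172199^1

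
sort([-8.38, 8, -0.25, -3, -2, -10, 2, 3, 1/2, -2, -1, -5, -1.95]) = [-10, -8.38, -5, -3, -2, -2, -1.95, -1, -0.25, 1/2, 2, 3, 8]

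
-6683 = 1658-8341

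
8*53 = 424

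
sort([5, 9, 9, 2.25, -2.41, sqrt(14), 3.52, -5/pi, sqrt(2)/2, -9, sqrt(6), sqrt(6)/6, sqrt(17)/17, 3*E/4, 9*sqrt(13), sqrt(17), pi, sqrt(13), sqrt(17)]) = [-9, -2.41, -5/pi, sqrt(17)/17, sqrt(6)/6, sqrt(2)/2, 3*E/4, 2.25, sqrt(6), pi, 3.52, sqrt(13), sqrt(14), sqrt(17), sqrt(17), 5, 9, 9, 9*sqrt(13)]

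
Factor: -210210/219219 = -1*2^1*5^1*7^1*73^(-1) = -70/73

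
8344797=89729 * 93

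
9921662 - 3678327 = 6243335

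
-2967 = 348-3315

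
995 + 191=1186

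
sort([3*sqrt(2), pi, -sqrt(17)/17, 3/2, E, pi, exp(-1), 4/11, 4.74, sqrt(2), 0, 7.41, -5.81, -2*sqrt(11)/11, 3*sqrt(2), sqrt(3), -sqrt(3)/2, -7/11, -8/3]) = [-5.81, -8/3, -sqrt(3)/2, -7/11, -2*sqrt(11)/11, -sqrt(17)/17, 0, 4/11, exp(-1), sqrt(2), 3/2, sqrt(3), E, pi, pi, 3*sqrt(2), 3*sqrt(2), 4.74, 7.41]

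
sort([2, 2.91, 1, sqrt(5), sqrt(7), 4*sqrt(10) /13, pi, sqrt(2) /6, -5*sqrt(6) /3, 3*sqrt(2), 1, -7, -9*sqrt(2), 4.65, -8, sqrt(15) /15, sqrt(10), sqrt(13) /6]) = [-9*sqrt(2), -8, -7, -5*sqrt(6) /3, sqrt(2) /6, sqrt(15) /15, sqrt(13) /6, 4*sqrt(10) /13, 1, 1, 2, sqrt(5), sqrt(7), 2.91, pi, sqrt(10), 3*sqrt(2), 4.65]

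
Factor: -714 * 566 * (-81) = 2^2 * 3^5 * 7^1 * 17^1 * 283^1 = 32734044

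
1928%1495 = 433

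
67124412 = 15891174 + 51233238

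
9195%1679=800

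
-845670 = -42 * 20135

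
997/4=249 + 1/4=249.25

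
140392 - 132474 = 7918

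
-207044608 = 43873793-250918401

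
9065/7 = 1295 = 1295.00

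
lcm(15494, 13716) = 836676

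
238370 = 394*605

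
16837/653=25+512/653 ≈ 25.78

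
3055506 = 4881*626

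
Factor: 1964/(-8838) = -1*2^1*3^(-2) = -2/9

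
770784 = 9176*84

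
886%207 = 58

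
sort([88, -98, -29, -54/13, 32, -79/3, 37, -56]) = [-98, -56, -29, -79/3, -54/13, 32, 37, 88]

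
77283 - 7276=70007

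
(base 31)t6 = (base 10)905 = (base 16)389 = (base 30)105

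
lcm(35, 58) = 2030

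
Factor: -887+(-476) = -1 * 29^1 * 47^1 = -1363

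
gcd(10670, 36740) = 110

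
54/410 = 27/205≈0.132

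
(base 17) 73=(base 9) 145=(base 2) 1111010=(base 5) 442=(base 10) 122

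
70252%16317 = 4984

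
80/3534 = 40/1767 ≈ 0.0226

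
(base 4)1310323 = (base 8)16473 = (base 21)gk7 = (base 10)7483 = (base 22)fa3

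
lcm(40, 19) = 760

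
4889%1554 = 227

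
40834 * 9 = 367506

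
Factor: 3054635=5^1*179^1*3413^1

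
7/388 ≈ 0.0180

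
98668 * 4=394672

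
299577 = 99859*3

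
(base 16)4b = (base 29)2h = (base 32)2b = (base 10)75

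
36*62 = 2232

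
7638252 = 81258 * 94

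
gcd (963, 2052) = 9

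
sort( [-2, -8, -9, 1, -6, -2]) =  [-9, -8, -6, -2, -2, 1]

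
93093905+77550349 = 170644254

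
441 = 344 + 97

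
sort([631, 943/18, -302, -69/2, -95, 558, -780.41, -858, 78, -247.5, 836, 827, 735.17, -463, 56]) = [-858, -780.41, -463, -302, -247.5, -95, -69/2, 943/18, 56, 78, 558, 631, 735.17, 827, 836]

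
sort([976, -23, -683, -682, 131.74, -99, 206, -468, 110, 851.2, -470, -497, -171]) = [-683, -682, -497, -470, -468, -171, -99, -23, 110, 131.74, 206, 851.2, 976]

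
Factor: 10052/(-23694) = -1 * 2^1 * 3^(-1) * 7^1 * 11^(-1) = -14/33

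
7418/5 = 1483 + 3/5 = 1483.60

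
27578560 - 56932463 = -29353903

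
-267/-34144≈0.00782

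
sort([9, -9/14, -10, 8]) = [-10, -9/14, 8, 9]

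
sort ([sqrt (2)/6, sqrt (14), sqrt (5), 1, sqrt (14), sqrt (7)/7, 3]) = [sqrt (2)/6, sqrt (7)/7, 1, sqrt (5), 3, sqrt (14), sqrt (14)]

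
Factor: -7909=-1*11^1*719^1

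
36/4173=12/1391 ≈ 0.00863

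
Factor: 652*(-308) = -1*2^4*7^1*11^1*163^1 = -200816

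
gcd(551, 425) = 1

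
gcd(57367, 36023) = 1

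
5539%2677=185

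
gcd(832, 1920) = 64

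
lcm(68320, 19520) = 136640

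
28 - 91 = -63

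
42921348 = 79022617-36101269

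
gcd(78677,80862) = 1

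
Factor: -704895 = -1 * 3^1 * 5^1 * 46993^1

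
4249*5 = 21245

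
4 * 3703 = 14812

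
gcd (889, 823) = 1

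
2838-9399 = -6561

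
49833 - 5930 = 43903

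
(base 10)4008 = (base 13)1a94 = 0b111110101000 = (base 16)fa8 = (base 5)112013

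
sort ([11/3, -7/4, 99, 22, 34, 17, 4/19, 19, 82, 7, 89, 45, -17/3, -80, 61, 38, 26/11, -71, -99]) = [-99, -80, -71, -17/3, -7/4, 4/19, 26/11, 11/3, 7, 17, 19, 22, 34, 38, 45, 61, 82, 89, 99]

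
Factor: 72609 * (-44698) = -1 * 2^1 * 3^1 * 22349^1 * 24203^1 = -3245477082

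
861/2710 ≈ 0.318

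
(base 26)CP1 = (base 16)223B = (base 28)B4R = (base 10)8763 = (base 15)28E3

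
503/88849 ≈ 0.00566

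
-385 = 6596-6981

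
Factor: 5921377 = 7^1 * 11^2 * 6991^1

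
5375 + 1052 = 6427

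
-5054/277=-18 - 68/277≈-18.25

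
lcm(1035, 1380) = 4140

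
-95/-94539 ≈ 0.00100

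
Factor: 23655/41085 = 3^(-1) * 11^(-1) * 19^1 = 19/33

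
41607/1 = 41607 = 41607.00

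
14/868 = 1/62 ≈ 0.0161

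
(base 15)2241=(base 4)1301131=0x1c5d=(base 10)7261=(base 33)6m1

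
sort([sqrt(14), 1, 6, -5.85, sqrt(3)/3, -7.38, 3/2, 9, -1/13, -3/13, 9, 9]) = [-7.38, -5.85, -3/13, -1/13, sqrt(3)/3, 1, 3/2, sqrt(14), 6, 9, 9, 9]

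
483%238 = 7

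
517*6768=3499056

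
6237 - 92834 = -86597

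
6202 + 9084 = 15286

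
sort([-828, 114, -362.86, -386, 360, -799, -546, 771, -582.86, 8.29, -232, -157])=[-828, -799, -582.86, -546, -386, -362.86, -232, -157, 8.29, 114, 360, 771]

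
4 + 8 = 12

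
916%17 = 15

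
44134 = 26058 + 18076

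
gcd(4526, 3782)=62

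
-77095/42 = -1835 - 25/42 ≈ -1835.60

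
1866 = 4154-2288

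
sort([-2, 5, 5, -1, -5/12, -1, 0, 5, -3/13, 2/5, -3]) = [-3, -2, -1, -1, -5/12, -3/13, 0, 2/5, 5, 5, 5]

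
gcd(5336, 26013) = 667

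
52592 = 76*692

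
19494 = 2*9747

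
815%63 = 59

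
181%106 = 75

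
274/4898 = 137/2449 ≈ 0.0559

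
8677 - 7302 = 1375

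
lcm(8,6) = 24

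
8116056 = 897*9048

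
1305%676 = 629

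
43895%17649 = 8597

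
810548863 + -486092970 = 324455893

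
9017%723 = 341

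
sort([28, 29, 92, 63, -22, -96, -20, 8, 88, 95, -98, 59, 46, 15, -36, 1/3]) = [-98, -96, -36, -22, -20, 1/3, 8, 15, 28, 29, 46, 59, 63, 88, 92, 95]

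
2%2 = 0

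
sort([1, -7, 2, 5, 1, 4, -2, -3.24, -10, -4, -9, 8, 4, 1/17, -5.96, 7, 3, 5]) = [-10, -9, -7, -5.96, -4, -3.24, -2, 1/17, 1, 1, 2, 3, 4, 4, 5, 5, 7, 8]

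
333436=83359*4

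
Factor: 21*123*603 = 3^4*7^1*41^1*67^1 = 1557549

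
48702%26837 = 21865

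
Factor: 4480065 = 3^2*5^1*29^1*3433^1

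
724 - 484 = 240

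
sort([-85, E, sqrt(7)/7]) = [-85, sqrt(7)/7, E]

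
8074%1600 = 74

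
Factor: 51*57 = 3^2*17^1*19^1 = 2907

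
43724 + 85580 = 129304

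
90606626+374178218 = 464784844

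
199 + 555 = 754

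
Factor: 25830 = 2^1*3^2*5^1*7^1*41^1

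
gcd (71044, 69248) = 4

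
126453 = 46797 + 79656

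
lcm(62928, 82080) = 1887840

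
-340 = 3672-4012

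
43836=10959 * 4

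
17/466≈0.0365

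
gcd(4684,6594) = 2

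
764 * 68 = 51952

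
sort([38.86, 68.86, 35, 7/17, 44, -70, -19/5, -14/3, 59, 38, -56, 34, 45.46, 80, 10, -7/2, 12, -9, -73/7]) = [-70, -56, -73/7, -9, -14/3, -19/5, -7/2, 7/17, 10, 12, 34, 35, 38, 38.86, 44, 45.46, 59, 68.86, 80]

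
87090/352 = 43545/176 ≈ 247.41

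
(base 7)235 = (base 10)124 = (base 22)5e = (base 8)174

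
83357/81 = 1029 + 8/81 ≈ 1029.10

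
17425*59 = 1028075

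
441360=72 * 6130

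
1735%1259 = 476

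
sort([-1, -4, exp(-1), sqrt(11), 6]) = [-4, -1, exp(-1), sqrt(11), 6]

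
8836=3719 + 5117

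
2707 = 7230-4523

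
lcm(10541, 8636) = 716788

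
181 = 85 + 96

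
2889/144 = 321/16 ≈ 20.06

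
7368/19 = 387 + 15/19 ≈ 387.79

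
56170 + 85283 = 141453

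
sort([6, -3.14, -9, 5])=[-9, -3.14, 5, 6]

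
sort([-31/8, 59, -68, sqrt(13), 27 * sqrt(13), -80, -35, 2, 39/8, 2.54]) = [-80, -68, -35, -31/8, 2, 2.54, sqrt(13), 39/8, 59, 27 * sqrt(13)]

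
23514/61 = 385 + 29/61 ≈ 385.48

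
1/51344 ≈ 0.0000195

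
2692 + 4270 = 6962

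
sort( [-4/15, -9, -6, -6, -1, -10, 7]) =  [-10, -9, -6, -6, -1, -4/15, 7]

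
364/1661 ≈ 0.219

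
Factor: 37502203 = 37502203^1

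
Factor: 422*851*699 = 2^1*3^1*23^1*37^1*211^1*233^1 = 251026278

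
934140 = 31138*30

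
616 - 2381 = -1765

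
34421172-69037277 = -34616105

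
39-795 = -756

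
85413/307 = 278 + 67/307 ≈ 278.22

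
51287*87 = 4461969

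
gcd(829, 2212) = 1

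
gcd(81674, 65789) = 1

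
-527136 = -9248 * 57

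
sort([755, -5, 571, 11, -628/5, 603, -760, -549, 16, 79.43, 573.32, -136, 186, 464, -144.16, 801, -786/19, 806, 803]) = [-760, -549, -144.16, -136, -628/5, -786/19, -5, 11, 16, 79.43, 186, 464, 571, 573.32, 603, 755, 801, 803, 806]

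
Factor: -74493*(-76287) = 3^4*31^1*59^1*89^1*431^1 = 5682847491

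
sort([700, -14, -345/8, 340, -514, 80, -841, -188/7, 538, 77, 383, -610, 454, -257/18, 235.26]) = [-841, -610, -514, -345/8, -188/7, -257/18, -14, 77, 80, 235.26, 340, 383, 454, 538, 700]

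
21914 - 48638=-26724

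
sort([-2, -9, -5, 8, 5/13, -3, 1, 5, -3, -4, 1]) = [-9, -5, -4, -3, -3, -2, 5/13, 1, 1, 5, 8]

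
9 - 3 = 6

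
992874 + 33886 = 1026760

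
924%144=60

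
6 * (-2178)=-13068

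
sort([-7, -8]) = [-8, -7]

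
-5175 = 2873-8048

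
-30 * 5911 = -177330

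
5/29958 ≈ 0.000167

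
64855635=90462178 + -25606543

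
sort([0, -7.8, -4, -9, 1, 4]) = [-9, -7.8, -4, 0, 1, 4]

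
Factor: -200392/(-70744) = 239^(-1) * 677^1 = 677/239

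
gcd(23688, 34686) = 846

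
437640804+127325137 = 564965941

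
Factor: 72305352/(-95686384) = -1 * 2^(-1) * 3^3 * 7^1 * 17^1 * 29^1 * 83^(-1) * 97^1 * 72053^(-1) = -9038169/11960798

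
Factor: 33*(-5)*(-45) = 3^3*5^2*11^1 = 7425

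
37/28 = 1 + 9/28≈1.32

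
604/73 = 8+20/73 ≈ 8.27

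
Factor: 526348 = 2^2*181^1*727^1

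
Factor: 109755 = 3^4 * 5^1 * 271^1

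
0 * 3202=0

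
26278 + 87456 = 113734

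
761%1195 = 761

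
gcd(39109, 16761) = 5587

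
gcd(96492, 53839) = 17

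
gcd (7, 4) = 1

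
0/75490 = 0 = 0.00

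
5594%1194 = 818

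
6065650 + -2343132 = 3722518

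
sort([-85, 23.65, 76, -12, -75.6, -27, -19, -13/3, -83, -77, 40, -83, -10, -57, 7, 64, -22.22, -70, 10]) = [-85, -83, -83, -77, -75.6, -70, -57, -27, -22.22, -19, -12, -10, -13/3, 7, 10, 23.65, 40, 64, 76]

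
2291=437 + 1854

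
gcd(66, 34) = 2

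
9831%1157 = 575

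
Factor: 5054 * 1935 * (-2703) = -1 * 2^1 * 3^3 * 5^1 * 7^1 * 17^1 * 19^2 * 43^1 * 53^1 = -26433961470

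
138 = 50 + 88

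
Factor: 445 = 5^1*89^1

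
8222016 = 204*40304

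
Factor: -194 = -1*2^1*97^1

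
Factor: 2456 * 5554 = 2^4 * 307^1 * 2777^1 = 13640624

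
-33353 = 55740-89093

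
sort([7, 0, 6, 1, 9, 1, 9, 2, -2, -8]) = [-8, -2, 0, 1, 1, 2, 6, 7, 9, 9]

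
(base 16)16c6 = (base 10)5830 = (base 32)5m6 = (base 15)1ada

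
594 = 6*99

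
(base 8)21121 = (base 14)32b7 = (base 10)8785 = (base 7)34420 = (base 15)290a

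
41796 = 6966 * 6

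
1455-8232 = -6777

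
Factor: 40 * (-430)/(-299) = 2^4 * 5^2 * 13^(-1) * 23^(-1) * 43^1 = 17200/299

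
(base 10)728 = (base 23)18f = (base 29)p3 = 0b1011011000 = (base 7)2060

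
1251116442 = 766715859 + 484400583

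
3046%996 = 58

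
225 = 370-145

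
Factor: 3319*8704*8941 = 2^9*17^1*3319^1*8941^1 = 258292758016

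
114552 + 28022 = 142574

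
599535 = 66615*9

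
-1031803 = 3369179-4400982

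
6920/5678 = 3460/2839 ≈ 1.22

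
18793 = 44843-26050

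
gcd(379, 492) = 1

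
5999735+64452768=70452503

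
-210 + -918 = -1128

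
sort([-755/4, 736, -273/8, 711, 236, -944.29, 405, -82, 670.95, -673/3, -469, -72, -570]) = [-944.29, -570, -469, -673/3, -755/4, -82, -72, -273/8, 236, 405, 670.95, 711, 736]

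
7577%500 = 77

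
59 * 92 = 5428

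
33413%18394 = 15019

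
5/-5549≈-0.000901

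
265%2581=265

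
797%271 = 255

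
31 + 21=52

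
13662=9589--4073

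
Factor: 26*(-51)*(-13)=2^1*3^1*13^2*17^1=17238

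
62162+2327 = 64489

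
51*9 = 459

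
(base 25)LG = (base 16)21D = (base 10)541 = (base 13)328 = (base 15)261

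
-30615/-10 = 3061 + 1/2 = 3061.50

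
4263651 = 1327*3213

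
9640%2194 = 864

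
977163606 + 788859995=1766023601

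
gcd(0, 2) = 2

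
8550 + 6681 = 15231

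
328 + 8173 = 8501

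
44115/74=596+11/74 ≈ 596.15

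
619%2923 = 619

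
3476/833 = 4+144/833 ≈ 4.17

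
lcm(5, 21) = 105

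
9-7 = 2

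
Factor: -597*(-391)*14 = 2^1*3^1*7^1*17^1*23^1*199^1 = 3267978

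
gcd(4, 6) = 2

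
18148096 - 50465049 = -32316953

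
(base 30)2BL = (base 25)3B1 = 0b100001100111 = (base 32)237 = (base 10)2151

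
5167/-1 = -5167 = -5167.00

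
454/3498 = 227/1749 ≈ 0.130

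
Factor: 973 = 7^1 * 139^1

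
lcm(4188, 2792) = 8376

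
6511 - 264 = 6247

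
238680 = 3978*60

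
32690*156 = 5099640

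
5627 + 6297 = 11924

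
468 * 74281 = 34763508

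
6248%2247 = 1754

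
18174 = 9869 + 8305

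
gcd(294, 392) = 98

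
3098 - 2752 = 346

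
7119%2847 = 1425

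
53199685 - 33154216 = 20045469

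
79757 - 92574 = -12817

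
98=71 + 27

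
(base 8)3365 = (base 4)123311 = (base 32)1nl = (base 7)5123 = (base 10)1781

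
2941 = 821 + 2120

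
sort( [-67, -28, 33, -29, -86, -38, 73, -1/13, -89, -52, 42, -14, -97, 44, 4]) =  [-97, -89, -86, -67, -52, -38, -29, -28, -14, -1/13, 4, 33, 42, 44, 73]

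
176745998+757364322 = 934110320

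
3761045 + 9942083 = 13703128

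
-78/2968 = -39/1484 ≈ -0.0263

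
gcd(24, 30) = 6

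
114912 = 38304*3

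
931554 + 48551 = 980105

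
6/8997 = 2/2999 ≈ 0.000667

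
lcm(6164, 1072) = 24656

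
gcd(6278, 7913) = 1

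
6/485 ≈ 0.0124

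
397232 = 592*671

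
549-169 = 380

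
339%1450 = 339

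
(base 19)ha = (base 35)9i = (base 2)101001101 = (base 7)654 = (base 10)333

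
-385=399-784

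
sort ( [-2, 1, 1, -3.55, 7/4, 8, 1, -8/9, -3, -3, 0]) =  [-3.55, -3, -3, -2, -8/9, 0, 1, 1, 1, 7/4, 8]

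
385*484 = 186340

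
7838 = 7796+42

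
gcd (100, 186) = 2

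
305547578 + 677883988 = 983431566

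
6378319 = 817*7807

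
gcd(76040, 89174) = 2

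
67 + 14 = 81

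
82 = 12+70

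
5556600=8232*675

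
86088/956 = 90 + 12/239≈90.05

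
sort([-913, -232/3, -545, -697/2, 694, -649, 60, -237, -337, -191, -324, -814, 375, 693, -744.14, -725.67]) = [-913, -814, -744.14, -725.67, -649, -545, -697/2, -337, -324, -237, -191, -232/3, 60, 375, 693, 694]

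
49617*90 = 4465530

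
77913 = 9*8657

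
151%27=16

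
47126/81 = 581+65/81 ≈ 581.80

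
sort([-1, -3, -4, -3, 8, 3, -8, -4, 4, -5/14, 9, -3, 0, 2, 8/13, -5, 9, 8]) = [-8, -5, -4, -4, -3, -3, -3, -1, -5/14, 0, 8/13, 2, 3, 4, 8, 8, 9, 9]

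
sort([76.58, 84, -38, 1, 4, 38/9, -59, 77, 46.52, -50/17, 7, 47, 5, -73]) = [-73, -59, -38, -50/17, 1, 4, 38/9, 5, 7, 46.52, 47, 76.58, 77, 84]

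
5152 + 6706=11858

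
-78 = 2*(-39)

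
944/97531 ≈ 0.00968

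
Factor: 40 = 2^3*5^1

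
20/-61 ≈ -0.328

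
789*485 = 382665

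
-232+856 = 624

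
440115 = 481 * 915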